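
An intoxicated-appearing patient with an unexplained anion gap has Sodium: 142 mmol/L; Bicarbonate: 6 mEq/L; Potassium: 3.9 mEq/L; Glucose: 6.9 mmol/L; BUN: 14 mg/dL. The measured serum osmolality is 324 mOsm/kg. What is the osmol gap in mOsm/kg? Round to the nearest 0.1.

Calculated osmolality = 2·Na + glucose + BUN/2.8
= 2·142 + 6.9 + 14/2.8
= 284 + 6.90 + 5
= 295.9 mOsm/kg ≈ 295.9 mOsm/kg
Osmolar gap = measured − calculated = 324 − 295.9 = 28.1 mOsm/kg

28.1 mOsm/kg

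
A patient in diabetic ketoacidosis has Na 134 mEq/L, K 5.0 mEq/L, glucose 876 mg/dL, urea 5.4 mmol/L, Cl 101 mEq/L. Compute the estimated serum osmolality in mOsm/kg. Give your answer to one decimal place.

322.1 mOsm/kg

Calculated osmolality = 2·Na + glucose/18 + urea
= 2·134 + 876/18 + 5.4
= 268 + 48.67 + 5.40
= 322.07 mOsm/kg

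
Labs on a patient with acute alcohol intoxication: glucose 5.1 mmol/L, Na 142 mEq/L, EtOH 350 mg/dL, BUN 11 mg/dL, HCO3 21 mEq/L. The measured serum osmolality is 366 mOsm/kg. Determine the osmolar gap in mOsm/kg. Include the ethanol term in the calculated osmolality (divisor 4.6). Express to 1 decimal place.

Calculated osmolality = 2·Na + glucose + BUN/2.8 + ethanol/4.6
= 2·142 + 5.1 + 11/2.8 + 350/4.6
= 284 + 5.10 + 3.93 + 76.09
= 369.12 mOsm/kg ≈ 369.1 mOsm/kg
Osmolar gap = measured − calculated = 366 − 369.1 = -3.1 mOsm/kg

-3.1 mOsm/kg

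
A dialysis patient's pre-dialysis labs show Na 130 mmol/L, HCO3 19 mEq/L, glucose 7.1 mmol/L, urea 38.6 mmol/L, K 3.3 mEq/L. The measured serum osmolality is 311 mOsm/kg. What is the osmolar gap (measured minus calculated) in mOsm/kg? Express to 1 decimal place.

Calculated osmolality = 2·Na + glucose + urea
= 2·130 + 7.1 + 38.6
= 260 + 7.10 + 38.60
= 305.7 mOsm/kg ≈ 305.7 mOsm/kg
Osmolar gap = measured − calculated = 311 − 305.7 = 5.3 mOsm/kg

5.3 mOsm/kg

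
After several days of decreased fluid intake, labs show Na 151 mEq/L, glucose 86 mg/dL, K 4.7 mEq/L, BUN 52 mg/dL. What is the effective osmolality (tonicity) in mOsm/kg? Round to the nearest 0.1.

Effective osmolality excludes urea (freely permeant across cell membranes):
2·Na + glucose/18
= 2·151 + 86/18
= 302 + 4.78
= 306.78 mOsm/kg

306.8 mOsm/kg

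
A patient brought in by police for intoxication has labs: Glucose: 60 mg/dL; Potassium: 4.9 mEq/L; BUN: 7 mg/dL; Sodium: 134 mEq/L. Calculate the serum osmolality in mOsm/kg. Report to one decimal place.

273.8 mOsm/kg

Calculated osmolality = 2·Na + glucose/18 + BUN/2.8
= 2·134 + 60/18 + 7/2.8
= 268 + 3.33 + 2.50
= 273.83 mOsm/kg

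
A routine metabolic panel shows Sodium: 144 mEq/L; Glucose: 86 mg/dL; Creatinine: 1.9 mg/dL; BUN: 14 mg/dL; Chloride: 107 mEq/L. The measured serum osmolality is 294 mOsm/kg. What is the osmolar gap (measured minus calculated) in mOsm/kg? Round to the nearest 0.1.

-3.8 mOsm/kg

Calculated osmolality = 2·Na + glucose/18 + BUN/2.8
= 2·144 + 86/18 + 14/2.8
= 288 + 4.78 + 5
= 297.78 mOsm/kg ≈ 297.8 mOsm/kg
Osmolar gap = measured − calculated = 294 − 297.8 = -3.8 mOsm/kg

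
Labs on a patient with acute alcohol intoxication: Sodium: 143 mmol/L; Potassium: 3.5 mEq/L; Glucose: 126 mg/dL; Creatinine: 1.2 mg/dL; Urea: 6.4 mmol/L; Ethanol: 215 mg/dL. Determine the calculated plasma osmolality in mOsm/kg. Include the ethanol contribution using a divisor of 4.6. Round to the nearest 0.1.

346.1 mOsm/kg

Calculated osmolality = 2·Na + glucose/18 + urea + ethanol/4.6
= 2·143 + 126/18 + 6.4 + 215/4.6
= 286 + 7 + 6.40 + 46.74
= 346.14 mOsm/kg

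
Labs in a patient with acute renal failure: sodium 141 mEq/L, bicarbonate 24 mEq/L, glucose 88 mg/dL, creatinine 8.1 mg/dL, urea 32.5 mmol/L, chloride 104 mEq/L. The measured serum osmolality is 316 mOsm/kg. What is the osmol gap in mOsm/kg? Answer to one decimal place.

-3.4 mOsm/kg

Calculated osmolality = 2·Na + glucose/18 + urea
= 2·141 + 88/18 + 32.5
= 282 + 4.89 + 32.50
= 319.39 mOsm/kg ≈ 319.4 mOsm/kg
Osmolar gap = measured − calculated = 316 − 319.4 = -3.4 mOsm/kg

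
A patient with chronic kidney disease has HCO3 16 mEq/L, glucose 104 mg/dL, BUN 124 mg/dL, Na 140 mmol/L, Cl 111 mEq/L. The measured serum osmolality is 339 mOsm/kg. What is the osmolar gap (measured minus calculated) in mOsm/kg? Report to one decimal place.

8.9 mOsm/kg

Calculated osmolality = 2·Na + glucose/18 + BUN/2.8
= 2·140 + 104/18 + 124/2.8
= 280 + 5.78 + 44.29
= 330.07 mOsm/kg ≈ 330.1 mOsm/kg
Osmolar gap = measured − calculated = 339 − 330.1 = 8.9 mOsm/kg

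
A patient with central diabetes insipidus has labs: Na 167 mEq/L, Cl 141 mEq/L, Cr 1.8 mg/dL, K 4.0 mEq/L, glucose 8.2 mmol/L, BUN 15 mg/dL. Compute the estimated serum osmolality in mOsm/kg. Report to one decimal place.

347.6 mOsm/kg

Calculated osmolality = 2·Na + glucose + BUN/2.8
= 2·167 + 8.2 + 15/2.8
= 334 + 8.20 + 5.36
= 347.56 mOsm/kg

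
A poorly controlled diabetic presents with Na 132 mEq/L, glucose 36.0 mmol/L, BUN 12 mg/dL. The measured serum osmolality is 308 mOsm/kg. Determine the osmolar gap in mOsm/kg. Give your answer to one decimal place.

Calculated osmolality = 2·Na + glucose + BUN/2.8
= 2·132 + 36 + 12/2.8
= 264 + 36 + 4.29
= 304.29 mOsm/kg ≈ 304.3 mOsm/kg
Osmolar gap = measured − calculated = 308 − 304.3 = 3.7 mOsm/kg

3.7 mOsm/kg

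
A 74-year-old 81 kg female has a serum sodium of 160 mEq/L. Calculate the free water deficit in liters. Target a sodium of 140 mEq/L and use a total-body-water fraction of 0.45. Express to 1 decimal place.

TBW = 0.45 · 81 = 36.45 L
Free water deficit = TBW · (Na/140 − 1)
= 36.45 · (160/140 − 1)
= 36.45 · 0.1429
= 5.21 L

5.2 L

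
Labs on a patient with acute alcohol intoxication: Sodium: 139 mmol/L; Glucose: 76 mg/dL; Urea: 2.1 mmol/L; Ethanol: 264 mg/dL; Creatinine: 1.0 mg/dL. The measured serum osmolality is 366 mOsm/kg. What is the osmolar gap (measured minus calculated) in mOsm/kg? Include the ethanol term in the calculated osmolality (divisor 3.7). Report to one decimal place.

10.3 mOsm/kg

Calculated osmolality = 2·Na + glucose/18 + urea + ethanol/3.7
= 2·139 + 76/18 + 2.1 + 264/3.7
= 278 + 4.22 + 2.10 + 71.35
= 355.67 mOsm/kg ≈ 355.7 mOsm/kg
Osmolar gap = measured − calculated = 366 − 355.7 = 10.3 mOsm/kg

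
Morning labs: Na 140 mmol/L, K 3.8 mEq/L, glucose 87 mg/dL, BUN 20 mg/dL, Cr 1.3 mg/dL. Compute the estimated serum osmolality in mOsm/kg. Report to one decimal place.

Calculated osmolality = 2·Na + glucose/18 + BUN/2.8
= 2·140 + 87/18 + 20/2.8
= 280 + 4.83 + 7.14
= 291.97 mOsm/kg

292.0 mOsm/kg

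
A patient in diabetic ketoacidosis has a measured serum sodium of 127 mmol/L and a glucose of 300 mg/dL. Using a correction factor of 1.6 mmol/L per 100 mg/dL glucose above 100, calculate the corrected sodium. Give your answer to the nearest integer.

Corrected Na = measured Na + 1.6 · (glucose − 100)/100
= 127 + 1.6 · (300 − 100)/100
= 127 + 3.2
= 130.2 mmol/L

130 mmol/L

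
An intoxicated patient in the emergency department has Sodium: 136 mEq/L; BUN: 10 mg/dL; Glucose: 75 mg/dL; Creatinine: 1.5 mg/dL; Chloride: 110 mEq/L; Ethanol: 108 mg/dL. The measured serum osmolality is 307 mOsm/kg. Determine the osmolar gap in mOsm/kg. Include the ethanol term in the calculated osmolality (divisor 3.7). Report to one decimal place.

-1.9 mOsm/kg

Calculated osmolality = 2·Na + glucose/18 + BUN/2.8 + ethanol/3.7
= 2·136 + 75/18 + 10/2.8 + 108/3.7
= 272 + 4.17 + 3.57 + 29.19
= 308.93 mOsm/kg ≈ 308.9 mOsm/kg
Osmolar gap = measured − calculated = 307 − 308.9 = -1.9 mOsm/kg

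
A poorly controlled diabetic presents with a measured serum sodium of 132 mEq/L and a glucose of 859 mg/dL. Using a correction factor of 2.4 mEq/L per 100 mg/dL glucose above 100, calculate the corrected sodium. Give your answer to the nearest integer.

150 mEq/L

Corrected Na = measured Na + 2.4 · (glucose − 100)/100
= 132 + 2.4 · (859 − 100)/100
= 132 + 18.2
= 150.2 mEq/L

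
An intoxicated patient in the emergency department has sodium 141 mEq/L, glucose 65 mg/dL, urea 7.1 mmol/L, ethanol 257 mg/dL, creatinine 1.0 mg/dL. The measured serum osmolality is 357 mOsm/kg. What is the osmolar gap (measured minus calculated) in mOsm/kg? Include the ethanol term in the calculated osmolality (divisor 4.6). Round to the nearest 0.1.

8.4 mOsm/kg

Calculated osmolality = 2·Na + glucose/18 + urea + ethanol/4.6
= 2·141 + 65/18 + 7.1 + 257/4.6
= 282 + 3.61 + 7.10 + 55.87
= 348.58 mOsm/kg ≈ 348.6 mOsm/kg
Osmolar gap = measured − calculated = 357 − 348.6 = 8.4 mOsm/kg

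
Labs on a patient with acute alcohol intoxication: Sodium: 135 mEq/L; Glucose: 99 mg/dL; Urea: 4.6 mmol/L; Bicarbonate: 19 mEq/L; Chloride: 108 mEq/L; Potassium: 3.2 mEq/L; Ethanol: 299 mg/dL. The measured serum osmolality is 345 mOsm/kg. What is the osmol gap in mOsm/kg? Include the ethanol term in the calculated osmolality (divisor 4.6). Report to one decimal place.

Calculated osmolality = 2·Na + glucose/18 + urea + ethanol/4.6
= 2·135 + 99/18 + 4.6 + 299/4.6
= 270 + 5.50 + 4.60 + 65
= 345.1 mOsm/kg ≈ 345.1 mOsm/kg
Osmolar gap = measured − calculated = 345 − 345.1 = -0.1 mOsm/kg

-0.1 mOsm/kg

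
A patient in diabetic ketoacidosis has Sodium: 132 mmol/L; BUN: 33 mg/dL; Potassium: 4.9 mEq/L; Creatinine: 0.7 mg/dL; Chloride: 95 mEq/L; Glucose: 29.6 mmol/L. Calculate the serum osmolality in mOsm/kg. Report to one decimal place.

305.4 mOsm/kg

Calculated osmolality = 2·Na + glucose + BUN/2.8
= 2·132 + 29.6 + 33/2.8
= 264 + 29.60 + 11.79
= 305.39 mOsm/kg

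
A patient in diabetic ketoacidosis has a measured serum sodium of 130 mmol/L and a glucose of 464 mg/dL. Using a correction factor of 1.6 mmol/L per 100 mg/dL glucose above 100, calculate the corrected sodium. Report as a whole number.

136 mmol/L

Corrected Na = measured Na + 1.6 · (glucose − 100)/100
= 130 + 1.6 · (464 − 100)/100
= 130 + 5.8
= 135.8 mmol/L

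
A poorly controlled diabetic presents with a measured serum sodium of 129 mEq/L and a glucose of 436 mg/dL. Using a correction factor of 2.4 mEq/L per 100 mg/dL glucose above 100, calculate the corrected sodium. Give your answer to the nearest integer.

137 mEq/L

Corrected Na = measured Na + 2.4 · (glucose − 100)/100
= 129 + 2.4 · (436 − 100)/100
= 129 + 8.1
= 137.1 mEq/L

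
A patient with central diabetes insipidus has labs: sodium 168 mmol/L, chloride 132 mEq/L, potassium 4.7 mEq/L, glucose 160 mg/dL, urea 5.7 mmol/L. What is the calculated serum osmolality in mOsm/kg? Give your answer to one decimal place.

350.6 mOsm/kg

Calculated osmolality = 2·Na + glucose/18 + urea
= 2·168 + 160/18 + 5.7
= 336 + 8.89 + 5.70
= 350.59 mOsm/kg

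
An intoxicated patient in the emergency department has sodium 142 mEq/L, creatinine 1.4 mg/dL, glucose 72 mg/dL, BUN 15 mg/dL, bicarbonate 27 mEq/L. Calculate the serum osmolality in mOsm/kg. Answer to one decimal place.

Calculated osmolality = 2·Na + glucose/18 + BUN/2.8
= 2·142 + 72/18 + 15/2.8
= 284 + 4 + 5.36
= 293.36 mOsm/kg

293.4 mOsm/kg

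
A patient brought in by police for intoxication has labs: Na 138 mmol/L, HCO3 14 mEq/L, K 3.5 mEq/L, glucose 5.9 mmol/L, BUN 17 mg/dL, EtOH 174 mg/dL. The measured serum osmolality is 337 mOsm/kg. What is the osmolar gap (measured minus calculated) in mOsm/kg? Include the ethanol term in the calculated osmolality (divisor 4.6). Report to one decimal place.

11.2 mOsm/kg

Calculated osmolality = 2·Na + glucose + BUN/2.8 + ethanol/4.6
= 2·138 + 5.9 + 17/2.8 + 174/4.6
= 276 + 5.90 + 6.07 + 37.83
= 325.8 mOsm/kg ≈ 325.8 mOsm/kg
Osmolar gap = measured − calculated = 337 − 325.8 = 11.2 mOsm/kg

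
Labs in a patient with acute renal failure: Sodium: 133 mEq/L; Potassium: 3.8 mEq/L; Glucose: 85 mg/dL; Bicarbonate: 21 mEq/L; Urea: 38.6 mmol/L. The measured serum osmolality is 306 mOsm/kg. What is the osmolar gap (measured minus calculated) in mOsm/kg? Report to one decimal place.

Calculated osmolality = 2·Na + glucose/18 + urea
= 2·133 + 85/18 + 38.6
= 266 + 4.72 + 38.60
= 309.32 mOsm/kg ≈ 309.3 mOsm/kg
Osmolar gap = measured − calculated = 306 − 309.3 = -3.3 mOsm/kg

-3.3 mOsm/kg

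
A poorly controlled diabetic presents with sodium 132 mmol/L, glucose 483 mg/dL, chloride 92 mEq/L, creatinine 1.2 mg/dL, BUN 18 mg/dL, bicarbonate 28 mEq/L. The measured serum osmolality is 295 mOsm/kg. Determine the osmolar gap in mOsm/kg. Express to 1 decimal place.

-2.3 mOsm/kg

Calculated osmolality = 2·Na + glucose/18 + BUN/2.8
= 2·132 + 483/18 + 18/2.8
= 264 + 26.83 + 6.43
= 297.26 mOsm/kg ≈ 297.3 mOsm/kg
Osmolar gap = measured − calculated = 295 − 297.3 = -2.3 mOsm/kg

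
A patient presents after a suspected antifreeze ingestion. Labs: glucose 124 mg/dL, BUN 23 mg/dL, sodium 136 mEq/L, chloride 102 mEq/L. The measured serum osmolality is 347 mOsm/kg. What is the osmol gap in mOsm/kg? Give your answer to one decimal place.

Calculated osmolality = 2·Na + glucose/18 + BUN/2.8
= 2·136 + 124/18 + 23/2.8
= 272 + 6.89 + 8.21
= 287.1 mOsm/kg ≈ 287.1 mOsm/kg
Osmolar gap = measured − calculated = 347 − 287.1 = 59.9 mOsm/kg

59.9 mOsm/kg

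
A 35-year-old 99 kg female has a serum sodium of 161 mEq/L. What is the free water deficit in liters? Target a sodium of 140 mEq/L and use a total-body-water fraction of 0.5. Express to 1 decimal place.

7.4 L

TBW = 0.5 · 99 = 49.5 L
Free water deficit = TBW · (Na/140 − 1)
= 49.5 · (161/140 − 1)
= 49.5 · 0.15
= 7.42 L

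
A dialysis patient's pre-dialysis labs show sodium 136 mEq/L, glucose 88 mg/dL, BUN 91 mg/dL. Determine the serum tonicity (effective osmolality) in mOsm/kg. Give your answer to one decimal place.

276.9 mOsm/kg

Effective osmolality excludes urea (freely permeant across cell membranes):
2·Na + glucose/18
= 2·136 + 88/18
= 272 + 4.89
= 276.89 mOsm/kg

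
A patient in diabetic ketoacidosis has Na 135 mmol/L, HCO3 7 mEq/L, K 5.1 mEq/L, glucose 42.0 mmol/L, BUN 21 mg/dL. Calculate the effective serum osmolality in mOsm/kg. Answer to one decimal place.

312.0 mOsm/kg

Effective osmolality excludes urea (freely permeant across cell membranes):
2·Na + glucose
= 2·135 + 42
= 270 + 42
= 312 mOsm/kg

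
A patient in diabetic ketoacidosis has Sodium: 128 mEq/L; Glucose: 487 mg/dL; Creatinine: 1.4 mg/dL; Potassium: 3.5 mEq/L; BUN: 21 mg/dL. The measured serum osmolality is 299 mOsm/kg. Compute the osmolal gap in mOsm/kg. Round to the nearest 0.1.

8.4 mOsm/kg

Calculated osmolality = 2·Na + glucose/18 + BUN/2.8
= 2·128 + 487/18 + 21/2.8
= 256 + 27.06 + 7.50
= 290.56 mOsm/kg ≈ 290.6 mOsm/kg
Osmolar gap = measured − calculated = 299 − 290.6 = 8.4 mOsm/kg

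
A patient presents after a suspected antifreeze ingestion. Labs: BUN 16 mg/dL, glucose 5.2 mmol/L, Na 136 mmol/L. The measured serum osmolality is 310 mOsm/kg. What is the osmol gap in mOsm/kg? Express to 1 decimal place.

27.1 mOsm/kg

Calculated osmolality = 2·Na + glucose + BUN/2.8
= 2·136 + 5.2 + 16/2.8
= 272 + 5.20 + 5.71
= 282.91 mOsm/kg ≈ 282.9 mOsm/kg
Osmolar gap = measured − calculated = 310 − 282.9 = 27.1 mOsm/kg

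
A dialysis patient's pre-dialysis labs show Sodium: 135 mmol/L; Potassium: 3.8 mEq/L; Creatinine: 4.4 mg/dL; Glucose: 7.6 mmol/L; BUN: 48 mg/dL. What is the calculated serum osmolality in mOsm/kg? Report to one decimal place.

Calculated osmolality = 2·Na + glucose + BUN/2.8
= 2·135 + 7.6 + 48/2.8
= 270 + 7.60 + 17.14
= 294.74 mOsm/kg

294.7 mOsm/kg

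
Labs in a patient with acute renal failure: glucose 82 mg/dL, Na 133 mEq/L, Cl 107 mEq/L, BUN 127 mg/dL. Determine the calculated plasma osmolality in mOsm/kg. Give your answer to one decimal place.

Calculated osmolality = 2·Na + glucose/18 + BUN/2.8
= 2·133 + 82/18 + 127/2.8
= 266 + 4.56 + 45.36
= 315.92 mOsm/kg

315.9 mOsm/kg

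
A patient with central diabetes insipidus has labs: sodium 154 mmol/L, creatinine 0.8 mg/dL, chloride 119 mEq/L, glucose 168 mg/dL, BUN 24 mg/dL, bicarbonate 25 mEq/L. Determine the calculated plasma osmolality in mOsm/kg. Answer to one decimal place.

325.9 mOsm/kg

Calculated osmolality = 2·Na + glucose/18 + BUN/2.8
= 2·154 + 168/18 + 24/2.8
= 308 + 9.33 + 8.57
= 325.9 mOsm/kg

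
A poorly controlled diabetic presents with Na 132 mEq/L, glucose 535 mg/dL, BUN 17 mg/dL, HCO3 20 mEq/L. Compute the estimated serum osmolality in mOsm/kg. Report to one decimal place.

299.8 mOsm/kg

Calculated osmolality = 2·Na + glucose/18 + BUN/2.8
= 2·132 + 535/18 + 17/2.8
= 264 + 29.72 + 6.07
= 299.79 mOsm/kg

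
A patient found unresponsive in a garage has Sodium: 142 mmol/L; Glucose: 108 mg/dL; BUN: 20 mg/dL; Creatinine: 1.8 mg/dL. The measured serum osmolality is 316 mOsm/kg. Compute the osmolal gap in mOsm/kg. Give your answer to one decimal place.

18.9 mOsm/kg

Calculated osmolality = 2·Na + glucose/18 + BUN/2.8
= 2·142 + 108/18 + 20/2.8
= 284 + 6 + 7.14
= 297.14 mOsm/kg ≈ 297.1 mOsm/kg
Osmolar gap = measured − calculated = 316 − 297.1 = 18.9 mOsm/kg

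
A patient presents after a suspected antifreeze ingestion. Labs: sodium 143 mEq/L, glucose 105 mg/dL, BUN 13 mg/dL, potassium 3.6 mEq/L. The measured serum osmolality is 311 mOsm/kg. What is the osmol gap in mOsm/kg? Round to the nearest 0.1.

Calculated osmolality = 2·Na + glucose/18 + BUN/2.8
= 2·143 + 105/18 + 13/2.8
= 286 + 5.83 + 4.64
= 296.47 mOsm/kg ≈ 296.5 mOsm/kg
Osmolar gap = measured − calculated = 311 − 296.5 = 14.5 mOsm/kg

14.5 mOsm/kg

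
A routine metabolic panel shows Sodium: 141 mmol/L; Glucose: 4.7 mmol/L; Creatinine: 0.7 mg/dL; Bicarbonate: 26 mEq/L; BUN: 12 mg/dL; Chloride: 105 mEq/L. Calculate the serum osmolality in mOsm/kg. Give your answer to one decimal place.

291.0 mOsm/kg

Calculated osmolality = 2·Na + glucose + BUN/2.8
= 2·141 + 4.7 + 12/2.8
= 282 + 4.70 + 4.29
= 290.99 mOsm/kg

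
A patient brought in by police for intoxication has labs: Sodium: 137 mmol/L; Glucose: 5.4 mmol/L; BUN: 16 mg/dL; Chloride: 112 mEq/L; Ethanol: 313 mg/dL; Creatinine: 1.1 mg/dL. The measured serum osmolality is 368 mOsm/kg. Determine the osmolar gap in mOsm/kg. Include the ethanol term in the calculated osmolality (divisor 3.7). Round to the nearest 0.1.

-1.7 mOsm/kg

Calculated osmolality = 2·Na + glucose + BUN/2.8 + ethanol/3.7
= 2·137 + 5.4 + 16/2.8 + 313/3.7
= 274 + 5.40 + 5.71 + 84.59
= 369.7 mOsm/kg ≈ 369.7 mOsm/kg
Osmolar gap = measured − calculated = 368 − 369.7 = -1.7 mOsm/kg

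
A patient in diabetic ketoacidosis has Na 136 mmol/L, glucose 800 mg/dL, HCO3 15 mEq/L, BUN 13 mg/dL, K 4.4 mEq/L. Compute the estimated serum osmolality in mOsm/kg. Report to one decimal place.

321.1 mOsm/kg

Calculated osmolality = 2·Na + glucose/18 + BUN/2.8
= 2·136 + 800/18 + 13/2.8
= 272 + 44.44 + 4.64
= 321.08 mOsm/kg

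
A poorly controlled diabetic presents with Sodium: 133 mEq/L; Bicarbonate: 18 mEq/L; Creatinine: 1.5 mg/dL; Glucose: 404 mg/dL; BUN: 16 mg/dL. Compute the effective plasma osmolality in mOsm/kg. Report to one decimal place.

Effective osmolality excludes urea (freely permeant across cell membranes):
2·Na + glucose/18
= 2·133 + 404/18
= 266 + 22.44
= 288.44 mOsm/kg

288.4 mOsm/kg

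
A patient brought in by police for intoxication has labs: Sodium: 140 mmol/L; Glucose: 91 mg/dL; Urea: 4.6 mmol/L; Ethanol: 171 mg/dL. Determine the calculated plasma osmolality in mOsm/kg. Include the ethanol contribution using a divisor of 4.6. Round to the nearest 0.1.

Calculated osmolality = 2·Na + glucose/18 + urea + ethanol/4.6
= 2·140 + 91/18 + 4.6 + 171/4.6
= 280 + 5.06 + 4.60 + 37.17
= 326.83 mOsm/kg

326.8 mOsm/kg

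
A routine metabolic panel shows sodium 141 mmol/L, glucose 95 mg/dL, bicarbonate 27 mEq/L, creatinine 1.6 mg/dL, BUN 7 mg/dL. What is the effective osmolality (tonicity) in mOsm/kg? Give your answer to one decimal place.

Effective osmolality excludes urea (freely permeant across cell membranes):
2·Na + glucose/18
= 2·141 + 95/18
= 282 + 5.28
= 287.28 mOsm/kg

287.3 mOsm/kg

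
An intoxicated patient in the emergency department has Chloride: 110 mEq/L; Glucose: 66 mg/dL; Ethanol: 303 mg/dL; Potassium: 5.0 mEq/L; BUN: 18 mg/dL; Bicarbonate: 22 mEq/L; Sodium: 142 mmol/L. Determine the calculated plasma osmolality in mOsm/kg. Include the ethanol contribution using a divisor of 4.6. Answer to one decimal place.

Calculated osmolality = 2·Na + glucose/18 + BUN/2.8 + ethanol/4.6
= 2·142 + 66/18 + 18/2.8 + 303/4.6
= 284 + 3.67 + 6.43 + 65.87
= 359.97 mOsm/kg

360.0 mOsm/kg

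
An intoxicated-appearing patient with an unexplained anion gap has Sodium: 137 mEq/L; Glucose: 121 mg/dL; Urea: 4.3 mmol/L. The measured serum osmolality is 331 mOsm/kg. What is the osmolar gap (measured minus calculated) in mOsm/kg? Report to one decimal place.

46.0 mOsm/kg

Calculated osmolality = 2·Na + glucose/18 + urea
= 2·137 + 121/18 + 4.3
= 274 + 6.72 + 4.30
= 285.02 mOsm/kg ≈ 285.0 mOsm/kg
Osmolar gap = measured − calculated = 331 − 285.0 = 46.0 mOsm/kg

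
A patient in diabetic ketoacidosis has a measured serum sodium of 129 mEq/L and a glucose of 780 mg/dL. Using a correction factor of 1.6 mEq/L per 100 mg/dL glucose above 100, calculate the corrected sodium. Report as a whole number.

Corrected Na = measured Na + 1.6 · (glucose − 100)/100
= 129 + 1.6 · (780 − 100)/100
= 129 + 10.9
= 139.9 mEq/L

140 mEq/L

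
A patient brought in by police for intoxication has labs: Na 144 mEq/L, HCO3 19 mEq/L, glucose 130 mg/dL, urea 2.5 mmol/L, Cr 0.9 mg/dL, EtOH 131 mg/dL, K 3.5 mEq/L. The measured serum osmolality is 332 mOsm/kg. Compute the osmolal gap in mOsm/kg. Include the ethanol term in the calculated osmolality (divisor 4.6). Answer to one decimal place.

5.8 mOsm/kg

Calculated osmolality = 2·Na + glucose/18 + urea + ethanol/4.6
= 2·144 + 130/18 + 2.5 + 131/4.6
= 288 + 7.22 + 2.50 + 28.48
= 326.2 mOsm/kg ≈ 326.2 mOsm/kg
Osmolar gap = measured − calculated = 332 − 326.2 = 5.8 mOsm/kg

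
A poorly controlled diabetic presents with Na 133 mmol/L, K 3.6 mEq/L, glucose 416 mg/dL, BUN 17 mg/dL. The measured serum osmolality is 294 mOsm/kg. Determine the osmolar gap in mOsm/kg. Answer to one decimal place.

-1.2 mOsm/kg

Calculated osmolality = 2·Na + glucose/18 + BUN/2.8
= 2·133 + 416/18 + 17/2.8
= 266 + 23.11 + 6.07
= 295.18 mOsm/kg ≈ 295.2 mOsm/kg
Osmolar gap = measured − calculated = 294 − 295.2 = -1.2 mOsm/kg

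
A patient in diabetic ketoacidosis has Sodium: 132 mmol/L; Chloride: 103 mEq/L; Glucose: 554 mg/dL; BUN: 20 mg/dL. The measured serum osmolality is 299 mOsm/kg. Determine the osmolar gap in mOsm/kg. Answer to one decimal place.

-2.9 mOsm/kg

Calculated osmolality = 2·Na + glucose/18 + BUN/2.8
= 2·132 + 554/18 + 20/2.8
= 264 + 30.78 + 7.14
= 301.92 mOsm/kg ≈ 301.9 mOsm/kg
Osmolar gap = measured − calculated = 299 − 301.9 = -2.9 mOsm/kg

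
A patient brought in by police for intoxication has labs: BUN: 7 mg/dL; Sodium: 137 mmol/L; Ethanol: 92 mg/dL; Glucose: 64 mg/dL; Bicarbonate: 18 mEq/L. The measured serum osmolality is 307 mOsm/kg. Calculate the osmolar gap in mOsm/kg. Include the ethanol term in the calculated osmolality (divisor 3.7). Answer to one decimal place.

Calculated osmolality = 2·Na + glucose/18 + BUN/2.8 + ethanol/3.7
= 2·137 + 64/18 + 7/2.8 + 92/3.7
= 274 + 3.56 + 2.50 + 24.86
= 304.92 mOsm/kg ≈ 304.9 mOsm/kg
Osmolar gap = measured − calculated = 307 − 304.9 = 2.1 mOsm/kg

2.1 mOsm/kg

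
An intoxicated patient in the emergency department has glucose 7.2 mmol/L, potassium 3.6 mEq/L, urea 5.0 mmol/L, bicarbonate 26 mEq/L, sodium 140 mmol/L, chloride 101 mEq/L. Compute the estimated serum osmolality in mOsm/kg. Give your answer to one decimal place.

292.2 mOsm/kg

Calculated osmolality = 2·Na + glucose + urea
= 2·140 + 7.2 + 5
= 280 + 7.20 + 5
= 292.2 mOsm/kg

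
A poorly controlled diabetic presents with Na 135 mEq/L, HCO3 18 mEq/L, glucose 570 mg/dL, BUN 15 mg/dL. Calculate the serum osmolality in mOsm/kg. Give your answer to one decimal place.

Calculated osmolality = 2·Na + glucose/18 + BUN/2.8
= 2·135 + 570/18 + 15/2.8
= 270 + 31.67 + 5.36
= 307.03 mOsm/kg

307.0 mOsm/kg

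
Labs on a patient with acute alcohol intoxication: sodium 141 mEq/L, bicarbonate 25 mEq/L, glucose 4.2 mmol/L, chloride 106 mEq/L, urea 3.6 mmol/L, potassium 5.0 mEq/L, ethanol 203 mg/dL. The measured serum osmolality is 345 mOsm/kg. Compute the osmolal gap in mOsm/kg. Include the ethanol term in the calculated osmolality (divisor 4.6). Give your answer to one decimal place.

11.1 mOsm/kg

Calculated osmolality = 2·Na + glucose + urea + ethanol/4.6
= 2·141 + 4.2 + 3.6 + 203/4.6
= 282 + 4.20 + 3.60 + 44.13
= 333.93 mOsm/kg ≈ 333.9 mOsm/kg
Osmolar gap = measured − calculated = 345 − 333.9 = 11.1 mOsm/kg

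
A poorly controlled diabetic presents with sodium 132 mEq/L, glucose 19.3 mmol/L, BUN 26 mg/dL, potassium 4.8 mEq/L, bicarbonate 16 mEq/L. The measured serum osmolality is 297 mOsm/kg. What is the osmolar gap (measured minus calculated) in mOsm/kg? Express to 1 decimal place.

Calculated osmolality = 2·Na + glucose + BUN/2.8
= 2·132 + 19.3 + 26/2.8
= 264 + 19.30 + 9.29
= 292.59 mOsm/kg ≈ 292.6 mOsm/kg
Osmolar gap = measured − calculated = 297 − 292.6 = 4.4 mOsm/kg

4.4 mOsm/kg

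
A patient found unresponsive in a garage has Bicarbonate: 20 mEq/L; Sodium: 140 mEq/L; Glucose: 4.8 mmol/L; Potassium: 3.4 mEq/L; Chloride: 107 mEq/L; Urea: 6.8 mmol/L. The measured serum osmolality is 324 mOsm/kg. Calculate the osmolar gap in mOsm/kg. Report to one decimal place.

32.4 mOsm/kg

Calculated osmolality = 2·Na + glucose + urea
= 2·140 + 4.8 + 6.8
= 280 + 4.80 + 6.80
= 291.6 mOsm/kg ≈ 291.6 mOsm/kg
Osmolar gap = measured − calculated = 324 − 291.6 = 32.4 mOsm/kg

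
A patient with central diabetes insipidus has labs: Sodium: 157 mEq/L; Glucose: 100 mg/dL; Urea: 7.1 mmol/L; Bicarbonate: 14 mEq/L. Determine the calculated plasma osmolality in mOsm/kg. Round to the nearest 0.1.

Calculated osmolality = 2·Na + glucose/18 + urea
= 2·157 + 100/18 + 7.1
= 314 + 5.56 + 7.10
= 326.66 mOsm/kg

326.7 mOsm/kg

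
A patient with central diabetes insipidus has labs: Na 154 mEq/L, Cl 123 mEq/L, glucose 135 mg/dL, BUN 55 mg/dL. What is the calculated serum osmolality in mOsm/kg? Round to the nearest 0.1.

Calculated osmolality = 2·Na + glucose/18 + BUN/2.8
= 2·154 + 135/18 + 55/2.8
= 308 + 7.50 + 19.64
= 335.14 mOsm/kg

335.1 mOsm/kg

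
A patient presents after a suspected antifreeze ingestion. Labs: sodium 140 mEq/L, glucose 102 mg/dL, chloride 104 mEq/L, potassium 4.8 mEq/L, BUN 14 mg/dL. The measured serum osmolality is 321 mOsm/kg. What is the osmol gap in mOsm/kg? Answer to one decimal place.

30.3 mOsm/kg

Calculated osmolality = 2·Na + glucose/18 + BUN/2.8
= 2·140 + 102/18 + 14/2.8
= 280 + 5.67 + 5
= 290.67 mOsm/kg ≈ 290.7 mOsm/kg
Osmolar gap = measured − calculated = 321 − 290.7 = 30.3 mOsm/kg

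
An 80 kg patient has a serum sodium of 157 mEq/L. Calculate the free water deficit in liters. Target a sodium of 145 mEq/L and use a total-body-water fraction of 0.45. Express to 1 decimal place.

TBW = 0.45 · 80 = 36 L
Free water deficit = TBW · (Na/145 − 1)
= 36 · (157/145 − 1)
= 36 · 0.0828
= 2.98 L

3.0 L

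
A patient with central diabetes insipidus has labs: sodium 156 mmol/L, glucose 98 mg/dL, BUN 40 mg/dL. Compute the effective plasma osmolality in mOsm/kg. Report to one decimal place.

Effective osmolality excludes urea (freely permeant across cell membranes):
2·Na + glucose/18
= 2·156 + 98/18
= 312 + 5.44
= 317.44 mOsm/kg

317.4 mOsm/kg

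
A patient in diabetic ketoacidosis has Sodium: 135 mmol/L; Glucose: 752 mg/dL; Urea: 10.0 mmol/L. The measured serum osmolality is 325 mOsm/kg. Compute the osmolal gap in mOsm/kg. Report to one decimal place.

Calculated osmolality = 2·Na + glucose/18 + urea
= 2·135 + 752/18 + 10
= 270 + 41.78 + 10
= 321.78 mOsm/kg ≈ 321.8 mOsm/kg
Osmolar gap = measured − calculated = 325 − 321.8 = 3.2 mOsm/kg

3.2 mOsm/kg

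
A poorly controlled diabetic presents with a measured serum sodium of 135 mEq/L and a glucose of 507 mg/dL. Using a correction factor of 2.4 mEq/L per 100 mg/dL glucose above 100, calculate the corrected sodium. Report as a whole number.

Corrected Na = measured Na + 2.4 · (glucose − 100)/100
= 135 + 2.4 · (507 − 100)/100
= 135 + 9.8
= 144.8 mEq/L

145 mEq/L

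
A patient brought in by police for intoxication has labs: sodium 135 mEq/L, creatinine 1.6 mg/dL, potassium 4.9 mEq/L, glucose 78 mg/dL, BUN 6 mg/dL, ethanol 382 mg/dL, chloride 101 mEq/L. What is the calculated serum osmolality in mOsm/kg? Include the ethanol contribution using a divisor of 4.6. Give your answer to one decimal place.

359.5 mOsm/kg

Calculated osmolality = 2·Na + glucose/18 + BUN/2.8 + ethanol/4.6
= 2·135 + 78/18 + 6/2.8 + 382/4.6
= 270 + 4.33 + 2.14 + 83.04
= 359.51 mOsm/kg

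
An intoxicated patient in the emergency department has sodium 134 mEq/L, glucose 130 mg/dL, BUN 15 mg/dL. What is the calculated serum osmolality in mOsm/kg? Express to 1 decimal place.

Calculated osmolality = 2·Na + glucose/18 + BUN/2.8
= 2·134 + 130/18 + 15/2.8
= 268 + 7.22 + 5.36
= 280.58 mOsm/kg

280.6 mOsm/kg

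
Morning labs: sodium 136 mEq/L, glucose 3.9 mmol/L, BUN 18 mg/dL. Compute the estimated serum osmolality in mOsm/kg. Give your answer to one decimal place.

282.3 mOsm/kg

Calculated osmolality = 2·Na + glucose + BUN/2.8
= 2·136 + 3.9 + 18/2.8
= 272 + 3.90 + 6.43
= 282.33 mOsm/kg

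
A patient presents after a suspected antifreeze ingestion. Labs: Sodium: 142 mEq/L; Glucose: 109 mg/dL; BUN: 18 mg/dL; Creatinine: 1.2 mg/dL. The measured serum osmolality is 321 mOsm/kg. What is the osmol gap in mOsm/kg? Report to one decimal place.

24.5 mOsm/kg

Calculated osmolality = 2·Na + glucose/18 + BUN/2.8
= 2·142 + 109/18 + 18/2.8
= 284 + 6.06 + 6.43
= 296.49 mOsm/kg ≈ 296.5 mOsm/kg
Osmolar gap = measured − calculated = 321 − 296.5 = 24.5 mOsm/kg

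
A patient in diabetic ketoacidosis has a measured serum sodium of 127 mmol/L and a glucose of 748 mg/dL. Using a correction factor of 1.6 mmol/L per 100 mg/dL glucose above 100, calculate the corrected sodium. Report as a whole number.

Corrected Na = measured Na + 1.6 · (glucose − 100)/100
= 127 + 1.6 · (748 − 100)/100
= 127 + 10.4
= 137.4 mmol/L

137 mmol/L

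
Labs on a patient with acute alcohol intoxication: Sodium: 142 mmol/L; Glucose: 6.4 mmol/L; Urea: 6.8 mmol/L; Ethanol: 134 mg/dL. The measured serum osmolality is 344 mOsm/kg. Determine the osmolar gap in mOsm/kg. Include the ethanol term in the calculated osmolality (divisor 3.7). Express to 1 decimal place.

Calculated osmolality = 2·Na + glucose + urea + ethanol/3.7
= 2·142 + 6.4 + 6.8 + 134/3.7
= 284 + 6.40 + 6.80 + 36.22
= 333.42 mOsm/kg ≈ 333.4 mOsm/kg
Osmolar gap = measured − calculated = 344 − 333.4 = 10.6 mOsm/kg

10.6 mOsm/kg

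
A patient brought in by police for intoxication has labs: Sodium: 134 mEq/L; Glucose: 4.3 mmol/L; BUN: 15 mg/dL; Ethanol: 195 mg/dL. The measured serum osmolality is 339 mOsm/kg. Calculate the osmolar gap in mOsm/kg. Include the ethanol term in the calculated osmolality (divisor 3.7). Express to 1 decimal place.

Calculated osmolality = 2·Na + glucose + BUN/2.8 + ethanol/3.7
= 2·134 + 4.3 + 15/2.8 + 195/3.7
= 268 + 4.30 + 5.36 + 52.70
= 330.36 mOsm/kg ≈ 330.4 mOsm/kg
Osmolar gap = measured − calculated = 339 − 330.4 = 8.6 mOsm/kg

8.6 mOsm/kg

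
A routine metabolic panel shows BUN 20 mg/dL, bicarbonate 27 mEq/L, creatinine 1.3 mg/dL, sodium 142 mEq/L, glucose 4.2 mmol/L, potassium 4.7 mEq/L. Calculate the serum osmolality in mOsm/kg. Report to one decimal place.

Calculated osmolality = 2·Na + glucose + BUN/2.8
= 2·142 + 4.2 + 20/2.8
= 284 + 4.20 + 7.14
= 295.34 mOsm/kg

295.3 mOsm/kg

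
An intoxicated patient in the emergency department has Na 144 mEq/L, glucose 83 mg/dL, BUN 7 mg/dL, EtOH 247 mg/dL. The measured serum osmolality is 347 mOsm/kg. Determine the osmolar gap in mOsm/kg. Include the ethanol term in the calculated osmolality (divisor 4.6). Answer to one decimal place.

Calculated osmolality = 2·Na + glucose/18 + BUN/2.8 + ethanol/4.6
= 2·144 + 83/18 + 7/2.8 + 247/4.6
= 288 + 4.61 + 2.50 + 53.70
= 348.81 mOsm/kg ≈ 348.8 mOsm/kg
Osmolar gap = measured − calculated = 347 − 348.8 = -1.8 mOsm/kg

-1.8 mOsm/kg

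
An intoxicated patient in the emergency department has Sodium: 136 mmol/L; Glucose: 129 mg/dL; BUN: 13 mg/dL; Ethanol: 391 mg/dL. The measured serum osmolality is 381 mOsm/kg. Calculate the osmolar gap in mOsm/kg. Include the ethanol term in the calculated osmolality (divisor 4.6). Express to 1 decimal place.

12.2 mOsm/kg

Calculated osmolality = 2·Na + glucose/18 + BUN/2.8 + ethanol/4.6
= 2·136 + 129/18 + 13/2.8 + 391/4.6
= 272 + 7.17 + 4.64 + 85
= 368.81 mOsm/kg ≈ 368.8 mOsm/kg
Osmolar gap = measured − calculated = 381 − 368.8 = 12.2 mOsm/kg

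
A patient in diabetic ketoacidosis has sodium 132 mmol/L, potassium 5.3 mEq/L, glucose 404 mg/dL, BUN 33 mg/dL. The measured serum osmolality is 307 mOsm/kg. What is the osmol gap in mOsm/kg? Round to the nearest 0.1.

8.8 mOsm/kg

Calculated osmolality = 2·Na + glucose/18 + BUN/2.8
= 2·132 + 404/18 + 33/2.8
= 264 + 22.44 + 11.79
= 298.23 mOsm/kg ≈ 298.2 mOsm/kg
Osmolar gap = measured − calculated = 307 − 298.2 = 8.8 mOsm/kg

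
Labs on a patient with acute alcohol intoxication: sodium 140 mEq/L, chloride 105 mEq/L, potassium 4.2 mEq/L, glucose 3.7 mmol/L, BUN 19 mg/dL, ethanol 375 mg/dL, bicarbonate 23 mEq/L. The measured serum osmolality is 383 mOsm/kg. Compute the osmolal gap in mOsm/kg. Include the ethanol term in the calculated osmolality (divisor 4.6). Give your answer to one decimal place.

11.0 mOsm/kg

Calculated osmolality = 2·Na + glucose + BUN/2.8 + ethanol/4.6
= 2·140 + 3.7 + 19/2.8 + 375/4.6
= 280 + 3.70 + 6.79 + 81.52
= 372.01 mOsm/kg ≈ 372.0 mOsm/kg
Osmolar gap = measured − calculated = 383 − 372.0 = 11.0 mOsm/kg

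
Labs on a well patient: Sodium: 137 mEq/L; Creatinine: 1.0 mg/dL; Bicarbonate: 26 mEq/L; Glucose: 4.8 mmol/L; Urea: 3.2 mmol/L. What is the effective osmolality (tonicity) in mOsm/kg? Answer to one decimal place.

278.8 mOsm/kg

Effective osmolality excludes urea (freely permeant across cell membranes):
2·Na + glucose
= 2·137 + 4.8
= 274 + 4.8
= 278.8 mOsm/kg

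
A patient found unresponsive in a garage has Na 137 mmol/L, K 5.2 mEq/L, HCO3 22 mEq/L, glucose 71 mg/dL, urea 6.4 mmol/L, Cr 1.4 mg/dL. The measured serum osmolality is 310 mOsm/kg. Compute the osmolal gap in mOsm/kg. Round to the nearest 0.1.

Calculated osmolality = 2·Na + glucose/18 + urea
= 2·137 + 71/18 + 6.4
= 274 + 3.94 + 6.40
= 284.34 mOsm/kg ≈ 284.3 mOsm/kg
Osmolar gap = measured − calculated = 310 − 284.3 = 25.7 mOsm/kg

25.7 mOsm/kg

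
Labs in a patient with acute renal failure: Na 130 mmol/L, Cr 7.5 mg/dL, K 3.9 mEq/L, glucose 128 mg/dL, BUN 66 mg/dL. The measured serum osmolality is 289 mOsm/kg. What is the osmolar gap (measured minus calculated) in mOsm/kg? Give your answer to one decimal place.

Calculated osmolality = 2·Na + glucose/18 + BUN/2.8
= 2·130 + 128/18 + 66/2.8
= 260 + 7.11 + 23.57
= 290.68 mOsm/kg ≈ 290.7 mOsm/kg
Osmolar gap = measured − calculated = 289 − 290.7 = -1.7 mOsm/kg

-1.7 mOsm/kg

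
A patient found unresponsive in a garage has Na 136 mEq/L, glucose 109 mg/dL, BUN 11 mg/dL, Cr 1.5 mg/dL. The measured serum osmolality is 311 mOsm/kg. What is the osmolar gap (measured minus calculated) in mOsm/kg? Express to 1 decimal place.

29.0 mOsm/kg

Calculated osmolality = 2·Na + glucose/18 + BUN/2.8
= 2·136 + 109/18 + 11/2.8
= 272 + 6.06 + 3.93
= 281.99 mOsm/kg ≈ 282.0 mOsm/kg
Osmolar gap = measured − calculated = 311 − 282.0 = 29.0 mOsm/kg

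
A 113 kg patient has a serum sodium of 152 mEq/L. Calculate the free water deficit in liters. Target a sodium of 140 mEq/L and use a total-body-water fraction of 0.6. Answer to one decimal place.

5.8 L

TBW = 0.6 · 113 = 67.8 L
Free water deficit = TBW · (Na/140 − 1)
= 67.8 · (152/140 − 1)
= 67.8 · 0.0857
= 5.81 L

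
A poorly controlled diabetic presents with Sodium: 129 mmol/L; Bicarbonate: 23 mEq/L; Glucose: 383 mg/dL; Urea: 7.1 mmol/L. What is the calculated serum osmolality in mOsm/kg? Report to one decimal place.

Calculated osmolality = 2·Na + glucose/18 + urea
= 2·129 + 383/18 + 7.1
= 258 + 21.28 + 7.10
= 286.38 mOsm/kg

286.4 mOsm/kg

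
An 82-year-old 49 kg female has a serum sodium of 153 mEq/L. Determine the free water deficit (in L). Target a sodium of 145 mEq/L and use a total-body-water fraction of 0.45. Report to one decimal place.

TBW = 0.45 · 49 = 22.05 L
Free water deficit = TBW · (Na/145 − 1)
= 22.05 · (153/145 − 1)
= 22.05 · 0.0552
= 1.22 L

1.2 L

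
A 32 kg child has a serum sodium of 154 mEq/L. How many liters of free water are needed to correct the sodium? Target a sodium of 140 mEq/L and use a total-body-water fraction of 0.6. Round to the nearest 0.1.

TBW = 0.6 · 32 = 19.2 L
Free water deficit = TBW · (Na/140 − 1)
= 19.2 · (154/140 − 1)
= 19.2 · 0.1
= 1.92 L

1.9 L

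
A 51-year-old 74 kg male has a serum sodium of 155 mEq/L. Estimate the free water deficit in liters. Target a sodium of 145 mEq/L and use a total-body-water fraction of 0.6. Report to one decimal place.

3.1 L

TBW = 0.6 · 74 = 44.4 L
Free water deficit = TBW · (Na/145 − 1)
= 44.4 · (155/145 − 1)
= 44.4 · 0.069
= 3.06 L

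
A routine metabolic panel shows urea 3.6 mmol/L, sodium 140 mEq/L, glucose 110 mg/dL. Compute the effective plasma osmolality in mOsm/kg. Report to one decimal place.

286.1 mOsm/kg

Effective osmolality excludes urea (freely permeant across cell membranes):
2·Na + glucose/18
= 2·140 + 110/18
= 280 + 6.11
= 286.11 mOsm/kg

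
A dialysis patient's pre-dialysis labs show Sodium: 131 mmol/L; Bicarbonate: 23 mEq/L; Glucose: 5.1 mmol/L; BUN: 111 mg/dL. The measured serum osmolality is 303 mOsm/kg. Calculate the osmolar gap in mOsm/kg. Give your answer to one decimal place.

Calculated osmolality = 2·Na + glucose + BUN/2.8
= 2·131 + 5.1 + 111/2.8
= 262 + 5.10 + 39.64
= 306.74 mOsm/kg ≈ 306.7 mOsm/kg
Osmolar gap = measured − calculated = 303 − 306.7 = -3.7 mOsm/kg

-3.7 mOsm/kg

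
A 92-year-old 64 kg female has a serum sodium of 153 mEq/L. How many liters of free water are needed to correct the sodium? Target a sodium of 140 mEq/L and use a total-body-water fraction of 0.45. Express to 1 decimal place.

2.7 L

TBW = 0.45 · 64 = 28.8 L
Free water deficit = TBW · (Na/140 − 1)
= 28.8 · (153/140 − 1)
= 28.8 · 0.0929
= 2.68 L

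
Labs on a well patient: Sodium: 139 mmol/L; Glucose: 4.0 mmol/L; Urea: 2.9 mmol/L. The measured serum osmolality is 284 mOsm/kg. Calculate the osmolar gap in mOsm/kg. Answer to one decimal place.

-0.9 mOsm/kg

Calculated osmolality = 2·Na + glucose + urea
= 2·139 + 4 + 2.9
= 278 + 4 + 2.90
= 284.9 mOsm/kg ≈ 284.9 mOsm/kg
Osmolar gap = measured − calculated = 284 − 284.9 = -0.9 mOsm/kg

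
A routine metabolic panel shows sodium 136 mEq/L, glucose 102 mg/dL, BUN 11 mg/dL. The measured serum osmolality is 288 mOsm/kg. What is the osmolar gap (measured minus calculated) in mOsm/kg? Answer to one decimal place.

6.4 mOsm/kg

Calculated osmolality = 2·Na + glucose/18 + BUN/2.8
= 2·136 + 102/18 + 11/2.8
= 272 + 5.67 + 3.93
= 281.6 mOsm/kg ≈ 281.6 mOsm/kg
Osmolar gap = measured − calculated = 288 − 281.6 = 6.4 mOsm/kg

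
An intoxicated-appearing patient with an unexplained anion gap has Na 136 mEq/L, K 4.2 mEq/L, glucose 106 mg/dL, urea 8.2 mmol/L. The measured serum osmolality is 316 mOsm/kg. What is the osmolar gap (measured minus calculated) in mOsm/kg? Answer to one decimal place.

Calculated osmolality = 2·Na + glucose/18 + urea
= 2·136 + 106/18 + 8.2
= 272 + 5.89 + 8.20
= 286.09 mOsm/kg ≈ 286.1 mOsm/kg
Osmolar gap = measured − calculated = 316 − 286.1 = 29.9 mOsm/kg

29.9 mOsm/kg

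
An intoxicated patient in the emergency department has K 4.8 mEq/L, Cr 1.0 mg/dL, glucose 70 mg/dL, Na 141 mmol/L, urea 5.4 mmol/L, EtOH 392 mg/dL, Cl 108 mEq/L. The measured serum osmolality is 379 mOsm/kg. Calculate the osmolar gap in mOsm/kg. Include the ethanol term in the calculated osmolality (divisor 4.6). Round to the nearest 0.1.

Calculated osmolality = 2·Na + glucose/18 + urea + ethanol/4.6
= 2·141 + 70/18 + 5.4 + 392/4.6
= 282 + 3.89 + 5.40 + 85.22
= 376.51 mOsm/kg ≈ 376.5 mOsm/kg
Osmolar gap = measured − calculated = 379 − 376.5 = 2.5 mOsm/kg

2.5 mOsm/kg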